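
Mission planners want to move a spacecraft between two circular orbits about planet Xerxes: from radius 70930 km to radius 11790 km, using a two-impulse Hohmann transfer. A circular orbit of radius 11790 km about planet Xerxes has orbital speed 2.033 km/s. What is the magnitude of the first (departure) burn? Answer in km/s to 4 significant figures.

From the circular-orbit relation v² = μ/r at r = 11790 km: μ = v²r = (2.033)² × 11790 = 48729.1 km³/s².
The Hohmann ellipse has a_t = (r₁ + r₂)/2 = 41360 km.
On the circular orbit at r = 70930 km, v_c = √(μ/r) = 0.82886 km/s.
Vis-viva on the transfer ellipse at r = 70930 km gives v_t = √[μ(2/r − 1/a_t)] = 0.44253 km/s.
Δv₁ = |v_t − v_c| = |0.44253 − 0.82886| = 0.3863 km/s.

Δv₁ = 0.3863 km/s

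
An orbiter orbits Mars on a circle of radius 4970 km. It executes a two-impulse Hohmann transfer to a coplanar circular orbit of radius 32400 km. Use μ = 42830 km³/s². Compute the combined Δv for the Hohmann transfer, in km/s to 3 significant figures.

Δv = 1.49 km/s

The Hohmann ellipse has a_t = (r₁ + r₂)/2 = 18685 km.
At r₁ the circular-orbit speed is v₁ = √(μ/r₁) = 2.9355930 km/s.
On the transfer ellipse at r₁, vis-viva gives v_p = √[μ(2/r₁ − 1/a_t)] = 3.8656435 km/s.
First burn Δv₁ = |v_p − v₁| = 0.9301 km/s.
Circular speed at r₂: v₂ = √(μ/r₂) = 1.14975 km/s.
Transfer-orbit speed at r₂: v_a = √[μ(2/r₂ − 1/a_t)] = 0.592971 km/s.
Second burn Δv₂ = |v₂ − v_a| = 0.5568 km/s.
Total Δv = Δv₁ + Δv₂ = 1.487 km/s.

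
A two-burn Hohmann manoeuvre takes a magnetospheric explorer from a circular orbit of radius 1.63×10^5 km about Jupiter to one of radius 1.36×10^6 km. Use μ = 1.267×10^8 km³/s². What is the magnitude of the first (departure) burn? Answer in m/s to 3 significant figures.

Semi-major axis of the transfer orbit: a_t = (1.630×10^5 + 1.360×10^6)/2 = 7.615×10^5 km.
On the circular orbit at r = 1.630×10^5 km, v_c = √(μ/r) = 27.880 km/s.
Vis-viva on the transfer ellipse at r = 1.630×10^5 km gives v_t = √[μ(2/r − 1/a_t)] = 37.259 km/s.
Δv₁ = |v_t − v_c| = |37.259 − 27.880| = 9.379 km/s.

Δv₁ = 9380 m/s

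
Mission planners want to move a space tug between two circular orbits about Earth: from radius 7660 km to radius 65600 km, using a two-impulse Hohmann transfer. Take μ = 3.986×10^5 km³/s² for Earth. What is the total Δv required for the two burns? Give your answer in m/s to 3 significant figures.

Δv = 3780 m/s

Semi-major axis of the transfer orbit: a_t = (7660 + 65600)/2 = 36630 km.
At r₁ the circular-orbit speed is v₁ = √(μ/r₁) = 7.214 km/s.
Transfer-orbit speed at r₁ (v² = μ(2/r − 1/a)): v_p = √[μ(2/r₁ − 1/a_t)] = 9.654 km/s.
First burn Δv₁ = |v_p − v₁| = 2.440 km/s.
At r₂, v₂ = √(μ/r₂) = 2.465 km/s.
Transfer-orbit speed at r₂: v_a = √[μ(2/r₂ − 1/a_t)] = 1.127 km/s.
Second burn Δv₂ = |v₂ − v_a| = 1.338 km/s.
Δv = Δv₁ + Δv₂ = 2.440 + 1.338 = 3.778 km/s.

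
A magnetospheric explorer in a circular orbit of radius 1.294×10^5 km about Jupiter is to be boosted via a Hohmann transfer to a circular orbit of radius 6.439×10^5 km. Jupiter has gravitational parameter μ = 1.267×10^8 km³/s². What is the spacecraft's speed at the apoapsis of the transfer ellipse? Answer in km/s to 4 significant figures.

The Hohmann ellipse has a_t = (r₁ + r₂)/2 = 3.8665×10^5 km.
At apoapsis, r = 6.439×10^5 km.
Applying v² = μ(2/r − 1/a_t): v = 8.115 km/s.

v = 8.115 km/s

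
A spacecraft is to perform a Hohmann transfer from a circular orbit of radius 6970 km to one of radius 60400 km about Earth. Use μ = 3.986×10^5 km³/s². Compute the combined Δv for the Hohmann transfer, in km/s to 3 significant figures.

Transfer-ellipse semi-major axis a_t = (r₁ + r₂)/2 = (6970 + 60400)/2 = 33685 km.
At r₁ the circular-orbit speed is v₁ = √(μ/r₁) = 7.5623 km/s.
Transfer-orbit speed at r₁ (v² = μ(2/r − 1/a)): v_p = √[μ(2/r₁ − 1/a_t)] = 10.126 km/s.
First burn Δv₁ = |v_p − v₁| = 2.564 km/s.
Circular speed at r₂: v₂ = √(μ/r₂) = 2.569 km/s.
Transfer-orbit speed at r₂: v_a = √[μ(2/r₂ − 1/a_t)] = 1.169 km/s.
Second burn Δv₂ = |v₂ − v_a| = 1.400 km/s.
Δv = Δv₁ + Δv₂ = 2.564 + 1.400 = 3.964 km/s.

Δv = 3.96 km/s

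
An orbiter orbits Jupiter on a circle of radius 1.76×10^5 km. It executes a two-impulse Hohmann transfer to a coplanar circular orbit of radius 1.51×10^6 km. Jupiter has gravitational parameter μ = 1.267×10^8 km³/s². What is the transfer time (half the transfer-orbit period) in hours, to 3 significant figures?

t = 60.0 hours

The Hohmann ellipse has a_t = (r₁ + r₂)/2 = 8.430×10^5 km.
Transfer time t = π√(a_t³/μ) = π√((8.430×10^5)³ / 1.267×10^8) = 2.160×10^5 s.
Converting: 2.160×10^5 s ÷ 3600 s/hour = 60.0 hours.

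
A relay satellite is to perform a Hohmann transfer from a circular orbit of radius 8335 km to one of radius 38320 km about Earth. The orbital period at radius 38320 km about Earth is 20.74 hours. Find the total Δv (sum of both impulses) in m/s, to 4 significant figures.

Δv = 3245 m/s

From Kepler's third law T² = 4π²r³/μ at r = 38320 km, T = 20.74 hours = 20.74 × 3600 s = 74664 s: μ = 4π²r³/T² = 3.98487×10^5 km³/s².
Semi-major axis of the transfer orbit: a_t = (8335 + 38320)/2 = 23327.5 km.
At r₁ the circular-orbit speed is v₁ = √(μ/r₁) = 6.914 km/s.
Transfer-orbit speed at r₁ (vis-viva equation): v_p = √[μ(2/r₁ − 1/a_t)] = 8.862 km/s.
First burn Δv₁ = |v_p − v₁| = 1.948 km/s.
Circular speed at r₂: v₂ = √(μ/r₂) = 3.225 km/s.
Transfer-orbit speed at r₂: v_a = √[μ(2/r₂ − 1/a_t)] = 1.928 km/s.
Second burn Δv₂ = |v₂ − v_a| = 1.297 km/s.
Total Δv = Δv₁ + Δv₂ = 3.245 km/s.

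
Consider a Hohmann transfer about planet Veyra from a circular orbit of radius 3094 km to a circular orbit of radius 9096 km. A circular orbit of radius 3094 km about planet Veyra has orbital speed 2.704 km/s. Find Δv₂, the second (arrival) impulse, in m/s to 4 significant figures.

Δv₂ = 453.4 m/s

From the circular-orbit relation v² = μ/r at r = 3094 km: μ = v²r = (2.704)² × 3094 = 22622.1 km³/s².
The Hohmann ellipse has a_t = (r₁ + r₂)/2 = 6095 km.
Circular speed at r = 9096 km: v_c = √(μ/r) = 1.5770 km/s.
Vis-viva on the transfer ellipse at r = 9096 km gives v_t = √[μ(2/r − 1/a_t)] = 1.1236 km/s.
Δv₂ = |v_t − v_c| = |1.1236 − 1.5770| = 0.4534 km/s.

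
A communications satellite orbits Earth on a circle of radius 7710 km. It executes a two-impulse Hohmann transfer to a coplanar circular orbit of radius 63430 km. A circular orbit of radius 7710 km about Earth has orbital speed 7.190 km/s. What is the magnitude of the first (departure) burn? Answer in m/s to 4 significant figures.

From the circular-orbit relation v² = μ/r at r = 7710 km: μ = v²r = (7.190)² × 7710 = 3.98577×10^5 km³/s².
Semi-major axis of the transfer orbit: a_t = (7710 + 63430)/2 = 35570 km.
Circular speed at r = 7710 km: v_c = √(μ/r) = 7.190 km/s.
Transfer-orbit speed at the same r (vis-viva, a = a_t): v_t = √[μ(2/r − 1/a_t)] = 9.601 km/s.
Δv₁ = |v_t − v_c| = |9.601 − 7.190| = 2.411 km/s.

Δv₁ = 2411 m/s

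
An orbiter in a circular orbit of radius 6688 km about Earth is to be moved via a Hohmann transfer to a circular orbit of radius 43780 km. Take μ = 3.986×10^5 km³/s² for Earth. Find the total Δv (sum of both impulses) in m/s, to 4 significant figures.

The Hohmann ellipse has a_t = (r₁ + r₂)/2 = 25234 km.
Circular speed at r₁: v₁ = √(μ/r₁) = √(3.986×10^5/6688) = 7.7201 km/s.
On the transfer ellipse at r₁, vis-viva equation gives v_p = √[μ(2/r₁ − 1/a_t)] = 10.169 km/s.
First burn Δv₁ = |v_p − v₁| = 2.449 km/s.
At r₂, v₂ = √(μ/r₂) = 3.017 km/s.
Transfer-orbit speed at r₂: v_a = √[μ(2/r₂ − 1/a_t)] = 1.553 km/s.
Second burn Δv₂ = |v₂ − v_a| = 1.464 km/s.
Δv = Δv₁ + Δv₂ = 2.449 + 1.464 = 3.913 km/s.

Δv = 3913 m/s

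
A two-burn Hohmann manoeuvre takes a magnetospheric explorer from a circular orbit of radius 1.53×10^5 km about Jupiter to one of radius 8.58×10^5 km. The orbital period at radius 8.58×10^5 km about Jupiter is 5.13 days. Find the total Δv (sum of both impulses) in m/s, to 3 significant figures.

From Kepler's third law T² = 4π²r³/μ at r = 8.58×10^5 km, T = 5.13 days = 5.13 × 86400 s = 4.43232×10^5 s: μ = 4π²r³/T² = 1.26929×10^8 km³/s².
Transfer-ellipse semi-major axis a_t = (r₁ + r₂)/2 = (1.530×10^5 + 8.580×10^5)/2 = 5.055×10^5 km.
At r₁ the circular-orbit speed is v₁ = √(μ/r₁) = 28.803 km/s.
Transfer-orbit speed at r₁ (vis-viva): v_p = √[μ(2/r₁ − 1/a_t)] = 37.525 km/s.
First burn Δv₁ = |v_p − v₁| = 8.722 km/s.
At r₂, v₂ = √(μ/r₂) = 12.1629 km/s.
Transfer-orbit speed at r₂: v_a = √[μ(2/r₂ − 1/a_t)] = 6.69146 km/s.
Second burn Δv₂ = |v₂ − v_a| = 5.471 km/s.
Total Δv = Δv₁ + Δv₂ = 14.19 km/s.

Δv = 14200 m/s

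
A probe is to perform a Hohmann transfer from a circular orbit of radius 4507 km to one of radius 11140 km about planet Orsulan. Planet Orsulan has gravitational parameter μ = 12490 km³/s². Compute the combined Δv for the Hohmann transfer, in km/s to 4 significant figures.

Δv = 0.5769 km/s

Semi-major axis of the transfer orbit: a_t = (4507 + 11140)/2 = 7823.5 km.
At r₁ the circular-orbit speed is v₁ = √(μ/r₁) = 1.66471 km/s.
On the transfer ellipse at r₁, vis-viva gives v_p = √[μ(2/r₁ − 1/a_t)] = 1.98646 km/s.
First burn Δv₁ = |v_p − v₁| = 0.32175 km/s.
Circular speed at r₂: v₂ = √(μ/r₂) = 1.05886 km/s.
Transfer-orbit speed at r₂: v_a = √[μ(2/r₂ − 1/a_t)] = 0.803678 km/s.
Second burn Δv₂ = |v₂ − v_a| = 0.25518 km/s.
Δv = Δv₁ + Δv₂ = 0.32175 + 0.25518 = 0.5769 km/s.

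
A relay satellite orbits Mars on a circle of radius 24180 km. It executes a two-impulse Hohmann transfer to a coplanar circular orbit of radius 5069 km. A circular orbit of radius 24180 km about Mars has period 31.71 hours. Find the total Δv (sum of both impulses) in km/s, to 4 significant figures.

From Kepler's third law T² = 4π²r³/μ at r = 24180 km, T = 31.71 hours = 31.71 × 3600 s = 1.14156×10^5 s: μ = 4π²r³/T² = 42828.3 km³/s².
Transfer-ellipse semi-major axis a_t = (r₁ + r₂)/2 = (24180 + 5069)/2 = 14624.5 km.
Circular speed at r₁: v₁ = √(μ/r₁) = √(42828.3/24180) = 1.33088 km/s.
Transfer-orbit speed at r₁ (vis-viva equation): v_a = √[μ(2/r₁ − 1/a_t)] = 0.783534 km/s.
First burn Δv₁ = |v_a − v₁| = 0.5473 km/s.
At r₂, v₂ = √(μ/r₂) = 2.9067 km/s.
Transfer-orbit speed at r₂: v_p = √[μ(2/r₂ − 1/a_t)] = 3.7376 km/s.
Second burn Δv₂ = |v₂ − v_p| = 0.8309 km/s.
Total Δv = Δv₁ + Δv₂ = 1.378 km/s.

Δv = 1.378 km/s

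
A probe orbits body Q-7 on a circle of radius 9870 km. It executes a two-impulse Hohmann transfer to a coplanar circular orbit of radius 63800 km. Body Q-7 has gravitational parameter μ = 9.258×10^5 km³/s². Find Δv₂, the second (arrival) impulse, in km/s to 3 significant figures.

The Hohmann ellipse has a_t = (r₁ + r₂)/2 = 36835 km.
Circular speed at r = 63800 km: v_c = √(μ/r) = 3.809 km/s.
Vis-viva on the transfer ellipse at r = 63800 km gives v_t = √[μ(2/r − 1/a_t)] = 1.972 km/s.
Δv₂ = |v_t − v_c| = |1.972 − 3.809| = 1.837 km/s.

Δv₂ = 1.84 km/s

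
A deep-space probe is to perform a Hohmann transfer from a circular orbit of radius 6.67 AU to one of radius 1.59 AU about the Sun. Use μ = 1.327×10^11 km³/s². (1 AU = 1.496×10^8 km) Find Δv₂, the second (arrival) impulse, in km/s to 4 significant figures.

In km: r₁ = 6.67 × 1.496×10^8 = 9.97832×10^8 km; r₂ = 1.59 × 1.496×10^8 = 2.37864×10^8 km.
Transfer-ellipse semi-major axis a_t = (r₁ + r₂)/2 = (9.97832×10^8 + 2.37864×10^8)/2 = 6.17848×10^8 km.
Circular speed at r = 2.37864×10^8 km: v_c = √(μ/r) = 23.6195 km/s.
Transfer-orbit speed at the same r (vis-viva, a = a_t): v_t = √[μ(2/r − 1/a_t)] = 30.0164 km/s.
Δv₂ = |v_t − v_c| = |30.0164 − 23.6195| = 6.397 km/s.

Δv₂ = 6.397 km/s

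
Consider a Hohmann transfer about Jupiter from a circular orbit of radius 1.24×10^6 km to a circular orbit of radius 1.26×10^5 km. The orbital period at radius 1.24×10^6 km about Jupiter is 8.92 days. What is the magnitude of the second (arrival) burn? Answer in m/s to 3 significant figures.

From Kepler's third law T² = 4π²r³/μ at r = 1.24×10^6 km, T = 8.92 days = 8.92 × 86400 s = 7.70688×10^5 s: μ = 4π²r³/T² = 1.26727×10^8 km³/s².
The Hohmann ellipse has a_t = (r₁ + r₂)/2 = 6.830×10^5 km.
On the circular orbit at r = 1.260×10^5 km, v_c = √(μ/r) = 31.71 km/s.
Vis-viva on the transfer ellipse at r = 1.260×10^5 km gives v_t = √[μ(2/r − 1/a_t)] = 42.73 km/s.
Δv₂ = |v_t − v_c| = |42.73 − 31.71| = 11.02 km/s.

Δv₂ = 11000 m/s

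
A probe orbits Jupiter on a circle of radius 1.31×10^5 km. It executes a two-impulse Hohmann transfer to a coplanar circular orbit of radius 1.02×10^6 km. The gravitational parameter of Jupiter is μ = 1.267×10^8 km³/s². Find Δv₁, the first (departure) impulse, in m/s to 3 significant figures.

Δv₁ = 10300 m/s

Semi-major axis of the transfer orbit: a_t = (1.310×10^5 + 1.020×10^6)/2 = 5.755×10^5 km.
On the circular orbit at r = 1.310×10^5 km, v_c = √(μ/r) = 31.10 km/s.
Transfer-orbit speed at the same r (vis-viva, a = a_t): v_t = √[μ(2/r − 1/a_t)] = 41.40 km/s.
Δv₁ = |v_t − v_c| = |41.40 − 31.10| = 10.30 km/s.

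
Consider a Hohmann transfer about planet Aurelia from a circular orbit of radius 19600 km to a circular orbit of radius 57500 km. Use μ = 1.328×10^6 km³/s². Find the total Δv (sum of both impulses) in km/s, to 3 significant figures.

Semi-major axis of the transfer orbit: a_t = (19600 + 57500)/2 = 38550 km.
At r₁ the circular-orbit speed is v₁ = √(μ/r₁) = 8.2313 km/s.
On the transfer ellipse at r₁, v² = μ(2/r − 1/a) gives v_p = √[μ(2/r₁ − 1/a_t)] = 10.053 km/s.
First burn Δv₁ = |v_p − v₁| = 1.822 km/s.
At r₂, v₂ = √(μ/r₂) = 4.806 km/s.
Transfer-orbit speed at r₂: v_a = √[μ(2/r₂ − 1/a_t)] = 3.427 km/s.
Second burn Δv₂ = |v₂ − v_a| = 1.379 km/s.
Δv = Δv₁ + Δv₂ = 1.822 + 1.379 = 3.201 km/s.

Δv = 3.20 km/s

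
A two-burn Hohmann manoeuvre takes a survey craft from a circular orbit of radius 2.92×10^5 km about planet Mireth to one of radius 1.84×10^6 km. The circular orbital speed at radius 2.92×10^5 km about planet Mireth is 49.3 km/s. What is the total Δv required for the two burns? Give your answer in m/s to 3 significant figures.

Δv = 24800 m/s

From the circular-orbit relation v² = μ/r at r = 2.92×10^5 km: μ = v²r = (49.3)² × 2.92×10^5 = 7.09703×10^8 km³/s².
The Hohmann ellipse has a_t = (r₁ + r₂)/2 = 1.066×10^6 km.
Circular speed at r₁: v₁ = √(μ/r₁) = √(7.09703×10^8/2.920×10^5) = 49.30 km/s.
Transfer-orbit speed at r₁ (vis-viva equation): v_p = √[μ(2/r₁ − 1/a_t)] = 64.77 km/s.
First burn Δv₁ = |v_p − v₁| = 15.47 km/s.
Circular speed at r₂: v₂ = √(μ/r₂) = 19.6395 km/s.
Transfer-orbit speed at r₂: v_a = √[μ(2/r₂ − 1/a_t)] = 10.2788 km/s.
Second burn Δv₂ = |v₂ − v_a| = 9.361 km/s.
Δv = Δv₁ + Δv₂ = 15.47 + 9.361 = 24.83 km/s.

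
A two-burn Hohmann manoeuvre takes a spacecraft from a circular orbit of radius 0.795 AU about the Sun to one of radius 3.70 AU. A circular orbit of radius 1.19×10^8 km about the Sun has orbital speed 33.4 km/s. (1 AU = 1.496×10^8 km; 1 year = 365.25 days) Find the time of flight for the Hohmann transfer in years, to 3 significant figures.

From the circular-orbit relation v² = μ/r at r = 1.19×10^8 km: μ = v²r = (33.4)² × 1.19×10^8 = 1.32752×10^11 km³/s².
In km: r₁ = 0.795 × 1.496×10^8 = 1.18932×10^8 km; r₂ = 3.70 × 1.496×10^8 = 5.5352×10^8 km.
Transfer-ellipse semi-major axis a_t = (r₁ + r₂)/2 = (1.18932×10^8 + 5.5352×10^8)/2 = 3.36226×10^8 km.
Transfer time t = π√(a_t³/μ) = π√((3.36226×10^8)³ / 1.32752×10^11) = 5.316×10^7 s.
Converting: 5.316×10^7 s ÷ 3.15576×10^7 s/year (365.25 × 86400) = 1.68 years.

t = 1.68 years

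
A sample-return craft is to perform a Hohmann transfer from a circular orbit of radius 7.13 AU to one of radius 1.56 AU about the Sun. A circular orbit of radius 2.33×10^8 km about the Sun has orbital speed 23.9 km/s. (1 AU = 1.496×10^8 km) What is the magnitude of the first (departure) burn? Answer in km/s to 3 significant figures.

From the circular-orbit relation v² = μ/r at r = 2.33×10^8 km: μ = v²r = (23.9)² × 2.33×10^8 = 1.33092×10^11 km³/s².
In km: r₁ = 7.13 × 1.496×10^8 = 1.066648×10^9 km; r₂ = 1.56 × 1.496×10^8 = 2.33376×10^8 km.
The Hohmann ellipse has a_t = (r₁ + r₂)/2 = 6.50012×10^8 km.
Circular speed at r = 1.066648×10^9 km: v_c = √(μ/r) = 11.17 km/s.
Vis-viva on the transfer ellipse at r = 1.066648×10^9 km gives v_t = √[μ(2/r − 1/a_t)] = 6.693 km/s.
Δv₁ = |v_t − v_c| = |6.693 − 11.17| = 4.477 km/s.

Δv₁ = 4.48 km/s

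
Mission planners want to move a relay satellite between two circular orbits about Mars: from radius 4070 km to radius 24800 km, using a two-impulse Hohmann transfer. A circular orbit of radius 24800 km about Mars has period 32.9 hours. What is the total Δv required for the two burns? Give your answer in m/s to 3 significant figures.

From Kepler's third law T² = 4π²r³/μ at r = 24800 km, T = 32.9 hours = 32.9 × 3600 s = 1.1844×10^5 s: μ = 4π²r³/T² = 42925.8 km³/s².
Semi-major axis of the transfer orbit: a_t = (4070 + 24800)/2 = 14435 km.
At r₁ the circular-orbit speed is v₁ = √(μ/r₁) = 3.248 km/s.
On the transfer ellipse at r₁, vis-viva equation gives v_p = √[μ(2/r₁ − 1/a_t)] = 4.257 km/s.
First burn Δv₁ = |v_p − v₁| = 1.009 km/s.
Circular speed at r₂: v₂ = √(μ/r₂) = 1.3156 km/s.
Transfer-orbit speed at r₂: v_a = √[μ(2/r₂ − 1/a_t)] = 0.69859 km/s.
Second burn Δv₂ = |v₂ − v_a| = 0.6170 km/s.
Δv = Δv₁ + Δv₂ = 1.009 + 0.6170 = 1.626 km/s.

Δv = 1630 m/s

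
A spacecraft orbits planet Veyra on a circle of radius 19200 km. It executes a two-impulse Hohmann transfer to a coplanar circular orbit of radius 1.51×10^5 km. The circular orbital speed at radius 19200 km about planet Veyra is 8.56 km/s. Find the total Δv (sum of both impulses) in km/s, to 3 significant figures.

From the circular-orbit relation v² = μ/r at r = 19200 km: μ = v²r = (8.56)² × 19200 = 1.40685×10^6 km³/s².
Semi-major axis of the transfer orbit: a_t = (19200 + 1.510×10^5)/2 = 85100 km.
Circular speed at r₁: v₁ = √(μ/r₁) = √(1.40685×10^6/19200) = 8.5600 km/s.
On the transfer ellipse at r₁, vis-viva gives v_p = √[μ(2/r₁ − 1/a_t)] = 11.402 km/s.
First burn Δv₁ = |v_p − v₁| = 2.842 km/s.
At r₂, v₂ = √(μ/r₂) = 3.0524 km/s.
Transfer-orbit speed at r₂: v_a = √[μ(2/r₂ − 1/a_t)] = 1.4498 km/s.
Second burn Δv₂ = |v₂ − v_a| = 1.603 km/s.
Total Δv = Δv₁ + Δv₂ = 4.445 km/s.

Δv = 4.44 km/s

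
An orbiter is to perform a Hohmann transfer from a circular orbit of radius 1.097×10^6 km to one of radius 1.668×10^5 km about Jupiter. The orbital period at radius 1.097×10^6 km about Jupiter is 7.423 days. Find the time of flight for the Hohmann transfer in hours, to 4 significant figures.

t = 38.94 hours

From Kepler's third law T² = 4π²r³/μ at r = 1.097×10^6 km, T = 7.423 days = 7.423 × 86400 s = 6.413472×10^5 s: μ = 4π²r³/T² = 1.26705×10^8 km³/s².
Transfer-ellipse semi-major axis a_t = (r₁ + r₂)/2 = (1.097×10^6 + 1.668×10^5)/2 = 6.319×10^5 km.
By Kepler's third law the transfer-orbit period is T = 2π√(a_t³/μ), so t = T/2 = 1.402×10^5 s.
Converting: 1.402×10^5 s ÷ 3600 s/hour = 38.94 hours.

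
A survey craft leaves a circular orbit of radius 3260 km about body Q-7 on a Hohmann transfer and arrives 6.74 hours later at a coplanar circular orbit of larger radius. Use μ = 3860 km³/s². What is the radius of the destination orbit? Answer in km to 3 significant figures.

Transfer time t = 6.74 hours = 24264 s, and t = π√(a_t³/μ).
So a_t = (μ t²/π²)^(1/3) = (3860 × (24264)² / π²)^(1/3) = 6129.2 km.
Since a_t = (r₁ + r₂)/2, r₂ = 2a_t − r₁ = 2×6129.2 − 3260 = 8998.4 km.

r₂ = 9000 km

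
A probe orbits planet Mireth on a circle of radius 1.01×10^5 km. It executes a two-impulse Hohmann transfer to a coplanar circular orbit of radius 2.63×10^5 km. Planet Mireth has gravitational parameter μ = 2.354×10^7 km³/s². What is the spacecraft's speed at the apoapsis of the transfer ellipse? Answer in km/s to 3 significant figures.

The Hohmann ellipse has a_t = (r₁ + r₂)/2 = 1.820×10^5 km.
At apoapsis, r = 2.630×10^5 km.
Applying v² = μ(2/r − 1/a_t): v = 7.048 km/s.

v = 7.05 km/s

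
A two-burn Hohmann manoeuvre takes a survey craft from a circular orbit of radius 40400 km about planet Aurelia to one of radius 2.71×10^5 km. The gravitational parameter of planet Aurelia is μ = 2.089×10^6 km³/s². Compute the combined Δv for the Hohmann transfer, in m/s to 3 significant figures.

Semi-major axis of the transfer orbit: a_t = (40400 + 2.710×10^5)/2 = 1.557×10^5 km.
Circular speed at r₁: v₁ = √(μ/r₁) = √(2.089×10^6/40400) = 7.191 km/s.
Transfer-orbit speed at r₁ (v² = μ(2/r − 1/a)): v_p = √[μ(2/r₁ − 1/a_t)] = 9.487 km/s.
First burn Δv₁ = |v_p − v₁| = 2.296 km/s.
At r₂, v₂ = √(μ/r₂) = 2.776 km/s.
Transfer-orbit speed at r₂: v_a = √[μ(2/r₂ − 1/a_t)] = 1.414 km/s.
Second burn Δv₂ = |v₂ − v_a| = 1.362 km/s.
Total Δv = Δv₁ + Δv₂ = 3.658 km/s.

Δv = 3660 m/s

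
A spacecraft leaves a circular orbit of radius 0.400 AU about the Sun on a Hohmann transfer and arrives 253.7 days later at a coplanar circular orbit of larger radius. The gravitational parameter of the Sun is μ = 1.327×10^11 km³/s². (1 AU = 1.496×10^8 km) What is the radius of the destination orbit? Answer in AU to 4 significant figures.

r₂ = 2.090 AU

In km: r₁ = 0.400 × 1.496×10^8 = 5.984×10^7 km.
Transfer time t = 253.7 days = 2.191968×10^7 s, and t = π√(a_t³/μ).
So a_t = (μ t²/π²)^(1/3) = (1.327×10^11 × (2.191968×10^7)² / π²)^(1/3) = 1.8624×10^8 km.
Since a_t = (r₁ + r₂)/2, r₂ = 2a_t − r₁ = 2×1.8624×10^8 − 5.984×10^7 = 3.1264×10^8 km.
In AU: r₂ = 3.1264×10^8 / 1.496×10^8 = 2.090 AU.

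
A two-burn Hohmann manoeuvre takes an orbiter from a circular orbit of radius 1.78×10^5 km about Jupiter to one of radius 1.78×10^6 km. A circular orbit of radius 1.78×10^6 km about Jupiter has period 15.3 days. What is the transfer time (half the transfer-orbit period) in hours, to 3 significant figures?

From Kepler's third law T² = 4π²r³/μ at r = 1.78×10^6 km, T = 15.3 days = 15.3 × 86400 s = 1.32192×10^6 s: μ = 4π²r³/T² = 1.27412×10^8 km³/s².
The Hohmann ellipse has a_t = (r₁ + r₂)/2 = 9.790×10^5 km.
By Kepler's third law the transfer-orbit period is T = 2π√(a_t³/μ), so t = T/2 = 2.696×10^5 s.
Converting: 2.696×10^5 s ÷ 3600 s/hour = 74.9 hours.

t = 74.9 hours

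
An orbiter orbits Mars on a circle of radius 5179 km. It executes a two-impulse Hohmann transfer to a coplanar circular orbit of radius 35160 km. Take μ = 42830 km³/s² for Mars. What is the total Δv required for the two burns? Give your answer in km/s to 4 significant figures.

The Hohmann ellipse has a_t = (r₁ + r₂)/2 = 20169.5 km.
At r₁ the circular-orbit speed is v₁ = √(μ/r₁) = 2.87575 km/s.
On the transfer ellipse at r₁, v² = μ(2/r − 1/a) gives v_p = √[μ(2/r₁ − 1/a_t)] = 3.79689 km/s.
First burn Δv₁ = |v_p − v₁| = 0.92114 km/s.
Circular speed at r₂: v₂ = √(μ/r₂) = 1.103696 km/s.
Transfer-orbit speed at r₂: v_a = √[μ(2/r₂ − 1/a_t)] = 0.5592745 km/s.
Second burn Δv₂ = |v₂ − v_a| = 0.54442 km/s.
Total Δv = Δv₁ + Δv₂ = 1.466 km/s.

Δv = 1.466 km/s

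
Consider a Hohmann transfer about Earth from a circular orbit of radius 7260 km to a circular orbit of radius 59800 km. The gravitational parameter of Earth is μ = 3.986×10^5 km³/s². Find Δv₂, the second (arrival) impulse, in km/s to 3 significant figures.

Δv₂ = 1.38 km/s

Transfer-ellipse semi-major axis a_t = (r₁ + r₂)/2 = (7260 + 59800)/2 = 33530 km.
Circular speed at r = 59800 km: v_c = √(μ/r) = 2.5818 km/s.
Vis-viva on the transfer ellipse at r = 59800 km gives v_t = √[μ(2/r − 1/a_t)] = 1.2014 km/s.
Δv₂ = |v_t − v_c| = |1.2014 − 2.5818| = 1.380 km/s.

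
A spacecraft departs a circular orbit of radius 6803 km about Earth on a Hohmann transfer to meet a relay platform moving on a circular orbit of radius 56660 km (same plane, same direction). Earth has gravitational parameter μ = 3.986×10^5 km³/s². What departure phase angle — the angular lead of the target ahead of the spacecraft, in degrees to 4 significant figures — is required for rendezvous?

Semi-major axis of the transfer orbit: a_t = (6803 + 56660)/2 = 31731.5 km.
Transfer time t = π√(a_t³/μ) = 28127 s.
The target's mean motion on its circular orbit is ω₂ = √(μ/r₂³) = 4.6812×10^-5 rad/s.
Angle swept by the target during transfer: ω₂·t = 1.3167 rad = 75.44°.
Arrival is 180° from departure on the ellipse, so φ = 180° − 75.44° = 104.6°.

φ = 104.6°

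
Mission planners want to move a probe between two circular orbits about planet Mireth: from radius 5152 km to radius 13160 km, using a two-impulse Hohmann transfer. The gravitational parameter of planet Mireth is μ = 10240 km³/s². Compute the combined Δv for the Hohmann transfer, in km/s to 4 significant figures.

Transfer-ellipse semi-major axis a_t = (r₁ + r₂)/2 = (5152 + 13160)/2 = 9156 km.
At r₁ the circular-orbit speed is v₁ = √(μ/r₁) = 1.4098 km/s.
Transfer-orbit speed at r₁ (v² = μ(2/r − 1/a)): v_p = √[μ(2/r₁ − 1/a_t)] = 1.6902 km/s.
First burn Δv₁ = |v_p − v₁| = 0.2804 km/s.
Circular speed at r₂: v₂ = √(μ/r₂) = 0.8821 km/s.
Transfer-orbit speed at r₂: v_a = √[μ(2/r₂ − 1/a_t)] = 0.6617 km/s.
Second burn Δv₂ = |v₂ − v_a| = 0.2204 km/s.
Total Δv = Δv₁ + Δv₂ = 0.5008 km/s.

Δv = 0.5008 km/s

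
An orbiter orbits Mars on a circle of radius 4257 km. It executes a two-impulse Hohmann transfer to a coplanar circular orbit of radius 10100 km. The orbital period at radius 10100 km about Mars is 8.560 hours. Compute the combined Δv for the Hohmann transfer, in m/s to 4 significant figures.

From Kepler's third law T² = 4π²r³/μ at r = 10100 km, T = 8.560 hours = 8.560 × 3600 s = 30816 s: μ = 4π²r³/T² = 42832.3 km³/s².
The Hohmann ellipse has a_t = (r₁ + r₂)/2 = 7178.5 km.
At r₁ the circular-orbit speed is v₁ = √(μ/r₁) = 3.1720 km/s.
Transfer-orbit speed at r₁ (v² = μ(2/r − 1/a)): v_p = √[μ(2/r₁ − 1/a_t)] = 3.7625 km/s.
First burn Δv₁ = |v_p − v₁| = 0.5905 km/s.
Circular speed at r₂: v₂ = √(μ/r₂) = 2.0593 km/s.
Transfer-orbit speed at r₂: v_a = √[μ(2/r₂ − 1/a_t)] = 1.5858 km/s.
Second burn Δv₂ = |v₂ − v_a| = 0.4735 km/s.
Δv = Δv₁ + Δv₂ = 0.5905 + 0.4735 = 1.064 km/s.

Δv = 1064 m/s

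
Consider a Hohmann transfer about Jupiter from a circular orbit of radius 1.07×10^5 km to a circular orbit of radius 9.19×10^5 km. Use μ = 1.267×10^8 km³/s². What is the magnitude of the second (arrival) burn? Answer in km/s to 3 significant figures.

The Hohmann ellipse has a_t = (r₁ + r₂)/2 = 5.130×10^5 km.
On the circular orbit at r = 9.190×10^5 km, v_c = √(μ/r) = 11.7417 km/s.
Transfer-orbit speed at the same r (vis-viva, a = a_t): v_t = √[μ(2/r − 1/a_t)] = 5.36246 km/s.
Δv₂ = |v_t − v_c| = |5.36246 − 11.7417| = 6.379 km/s.

Δv₂ = 6.38 km/s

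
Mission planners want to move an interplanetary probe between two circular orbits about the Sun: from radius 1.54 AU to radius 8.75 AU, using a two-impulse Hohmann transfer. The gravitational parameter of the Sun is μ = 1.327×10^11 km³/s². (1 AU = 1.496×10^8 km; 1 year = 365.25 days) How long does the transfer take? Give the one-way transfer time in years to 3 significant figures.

In km: r₁ = 1.54 × 1.496×10^8 = 2.30384×10^8 km; r₂ = 8.75 × 1.496×10^8 = 1.309×10^9 km.
Semi-major axis of the transfer orbit: a_t = (2.30384×10^8 + 1.309×10^9)/2 = 7.69692×10^8 km.
Transfer time t = π√(a_t³/μ) = π√((7.69692×10^8)³ / 1.327×10^11) = 1.842×10^8 s.
Converting: 1.842×10^8 s ÷ 3.15576×10^7 s/year (365.25 × 86400) = 5.84 years.

t = 5.84 years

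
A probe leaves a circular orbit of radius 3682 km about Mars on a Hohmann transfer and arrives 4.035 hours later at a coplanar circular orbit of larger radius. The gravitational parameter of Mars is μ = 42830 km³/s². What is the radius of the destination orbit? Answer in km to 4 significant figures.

Transfer time t = 4.035 hours = 14526 s, and t = π√(a_t³/μ).
So a_t = (μ t²/π²)^(1/3) = (42830 × (14526)² / π²)^(1/3) = 9710.6 km.
Since a_t = (r₁ + r₂)/2, r₂ = 2a_t − r₁ = 2×9710.6 − 3682 = 15739.2 km.

r₂ = 15740 km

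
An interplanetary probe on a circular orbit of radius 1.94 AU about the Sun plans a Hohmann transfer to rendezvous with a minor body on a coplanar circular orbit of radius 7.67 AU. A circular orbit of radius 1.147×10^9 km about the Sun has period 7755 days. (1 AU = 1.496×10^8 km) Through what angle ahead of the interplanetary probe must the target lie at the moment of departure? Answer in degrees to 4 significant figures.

φ = 90.75°

From Kepler's third law T² = 4π²r³/μ at r = 1.147×10^9 km, T = 7755 days = 7755 × 86400 s = 6.70032×10^8 s: μ = 4π²r³/T² = 1.32696×10^11 km³/s².
In km: r₁ = 1.94 × 1.496×10^8 = 2.90224×10^8 km; r₂ = 7.67 × 1.496×10^8 = 1.147432×10^9 km.
The Hohmann ellipse has a_t = (r₁ + r₂)/2 = 7.18828×10^8 km.
The half-period of the transfer ellipse is t = π√(a_t³/μ) = 1.6621×10^8 s.
Target angular speed ω₂ = √(μ/r₂³) = 9.3721×10^-9 rad/s.
Angle swept by the target during transfer: ω₂·t = 1.5577 rad = 89.25°.
Arrival is 180° from departure on the ellipse, so φ = 180° − 89.25° = 90.75°.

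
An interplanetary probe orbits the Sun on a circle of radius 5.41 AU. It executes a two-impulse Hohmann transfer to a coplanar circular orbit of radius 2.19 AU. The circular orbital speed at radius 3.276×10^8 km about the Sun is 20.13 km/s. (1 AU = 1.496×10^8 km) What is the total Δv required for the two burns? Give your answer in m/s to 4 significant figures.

Δv = 6973 m/s

From the circular-orbit relation v² = μ/r at r = 3.276×10^8 km: μ = v²r = (20.13)² × 3.276×10^8 = 1.32749×10^11 km³/s².
In km: r₁ = 5.41 × 1.496×10^8 = 8.09336×10^8 km; r₂ = 2.19 × 1.496×10^8 = 3.27624×10^8 km.
The Hohmann ellipse has a_t = (r₁ + r₂)/2 = 5.6848×10^8 km.
Circular speed at r₁: v₁ = √(μ/r₁) = √(1.32749×10^11/8.09336×10^8) = 12.8071 km/s.
Transfer-orbit speed at r₁ (v² = μ(2/r − 1/a)): v_a = √[μ(2/r₁ − 1/a_t)] = 9.72258 km/s.
First burn Δv₁ = |v_a − v₁| = 3.0845 km/s.
Circular speed at r₂: v₂ = √(μ/r₂) = 20.1293 km/s.
Transfer-orbit speed at r₂: v_p = √[μ(2/r₂ − 1/a_t)] = 24.0179 km/s.
Second burn Δv₂ = |v₂ − v_p| = 3.8886 km/s.
Total Δv = Δv₁ + Δv₂ = 6.973 km/s.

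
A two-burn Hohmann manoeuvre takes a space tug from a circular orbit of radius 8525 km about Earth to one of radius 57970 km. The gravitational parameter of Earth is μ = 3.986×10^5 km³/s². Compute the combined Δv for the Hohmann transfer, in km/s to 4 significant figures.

Semi-major axis of the transfer orbit: a_t = (8525 + 57970)/2 = 33247.5 km.
At r₁ the circular-orbit speed is v₁ = √(μ/r₁) = 6.8379 km/s.
Transfer-orbit speed at r₁ (vis-viva equation): v_p = √[μ(2/r₁ − 1/a_t)] = 9.0291 km/s.
First burn Δv₁ = |v_p − v₁| = 2.1912 km/s.
Circular speed at r₂: v₂ = √(μ/r₂) = 2.6222 km/s.
Transfer-orbit speed at r₂: v_a = √[μ(2/r₂ − 1/a_t)] = 1.3278 km/s.
Second burn Δv₂ = |v₂ − v_a| = 1.2944 km/s.
Total Δv = Δv₁ + Δv₂ = 3.486 km/s.

Δv = 3.486 km/s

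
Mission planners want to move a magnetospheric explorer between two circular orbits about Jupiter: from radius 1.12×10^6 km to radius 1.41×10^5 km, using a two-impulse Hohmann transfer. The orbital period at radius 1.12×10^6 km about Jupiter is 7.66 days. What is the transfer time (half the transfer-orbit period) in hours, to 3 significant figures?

t = 38.8 hours

From Kepler's third law T² = 4π²r³/μ at r = 1.12×10^6 km, T = 7.66 days = 7.66 × 86400 s = 6.61824×10^5 s: μ = 4π²r³/T² = 1.26628×10^8 km³/s².
The Hohmann ellipse has a_t = (r₁ + r₂)/2 = 6.305×10^5 km.
By Kepler's third law the transfer-orbit period is T = 2π√(a_t³/μ), so t = T/2 = 1.398×10^5 s.
Converting: 1.398×10^5 s ÷ 3600 s/hour = 38.8 hours.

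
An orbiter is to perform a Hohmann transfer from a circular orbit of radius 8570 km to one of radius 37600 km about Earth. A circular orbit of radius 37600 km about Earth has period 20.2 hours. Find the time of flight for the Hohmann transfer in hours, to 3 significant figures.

t = 4.86 hours

From Kepler's third law T² = 4π²r³/μ at r = 37600 km, T = 20.2 hours = 20.2 × 3600 s = 72720 s: μ = 4π²r³/T² = 3.96840×10^5 km³/s².
The Hohmann ellipse has a_t = (r₁ + r₂)/2 = 23085 km.
By Kepler's third law the transfer-orbit period is T = 2π√(a_t³/μ), so t = T/2 = 17490 s.
Converting: 17490 s ÷ 3600 s/hour = 4.86 hours.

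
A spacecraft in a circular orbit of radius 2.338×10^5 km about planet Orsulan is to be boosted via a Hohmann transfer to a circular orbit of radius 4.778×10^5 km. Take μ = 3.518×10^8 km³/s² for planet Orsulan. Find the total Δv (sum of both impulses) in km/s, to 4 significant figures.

Δv = 11.30 km/s

Transfer-ellipse semi-major axis a_t = (r₁ + r₂)/2 = (2.338×10^5 + 4.778×10^5)/2 = 3.558×10^5 km.
At r₁ the circular-orbit speed is v₁ = √(μ/r₁) = 38.791 km/s.
On the transfer ellipse at r₁, v² = μ(2/r − 1/a) gives v_p = √[μ(2/r₁ − 1/a_t)] = 44.952 km/s.
First burn Δv₁ = |v_p − v₁| = 6.161 km/s.
At r₂, v₂ = √(μ/r₂) = 27.135 km/s.
Transfer-orbit speed at r₂: v_a = √[μ(2/r₂ − 1/a_t)] = 21.996 km/s.
Second burn Δv₂ = |v₂ − v_a| = 5.139 km/s.
Total Δv = Δv₁ + Δv₂ = 11.30 km/s.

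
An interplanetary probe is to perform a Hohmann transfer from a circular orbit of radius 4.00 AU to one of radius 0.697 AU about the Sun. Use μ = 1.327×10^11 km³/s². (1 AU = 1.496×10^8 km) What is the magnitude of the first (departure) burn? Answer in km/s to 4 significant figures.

In km: r₁ = 4.00 × 1.496×10^8 = 5.984×10^8 km; r₂ = 0.697 × 1.496×10^8 = 1.042712×10^8 km.
Semi-major axis of the transfer orbit: a_t = (5.984×10^8 + 1.042712×10^8)/2 = 3.513356×10^8 km.
On the circular orbit at r = 5.984×10^8 km, v_c = √(μ/r) = 14.892 km/s.
Transfer-orbit speed at the same r (vis-viva, a = a_t): v_t = √[μ(2/r − 1/a_t)] = 8.1126 km/s.
Δv₁ = |v_t − v_c| = |8.1126 − 14.892| = 6.779 km/s.

Δv₁ = 6.779 km/s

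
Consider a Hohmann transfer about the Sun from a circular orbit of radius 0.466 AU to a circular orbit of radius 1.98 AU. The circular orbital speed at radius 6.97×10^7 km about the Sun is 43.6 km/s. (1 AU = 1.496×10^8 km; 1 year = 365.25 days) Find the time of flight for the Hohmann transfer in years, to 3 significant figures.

t = 0.677 years

From the circular-orbit relation v² = μ/r at r = 6.97×10^7 km: μ = v²r = (43.6)² × 6.97×10^7 = 1.32497×10^11 km³/s².
In km: r₁ = 0.466 × 1.496×10^8 = 6.97136×10^7 km; r₂ = 1.98 × 1.496×10^8 = 2.96208×10^8 km.
Semi-major axis of the transfer orbit: a_t = (6.97136×10^7 + 2.96208×10^8)/2 = 1.829608×10^8 km.
Half the transfer-orbit period gives t = π√(a_t³/μ) = 2.136×10^7 s.
Converting: 2.136×10^7 s ÷ 3.15576×10^7 s/year (365.25 × 86400) = 0.677 years.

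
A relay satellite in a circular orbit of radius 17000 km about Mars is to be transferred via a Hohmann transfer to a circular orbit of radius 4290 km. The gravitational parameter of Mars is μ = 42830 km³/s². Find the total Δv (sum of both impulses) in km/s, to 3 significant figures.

Δv = 1.41 km/s

Semi-major axis of the transfer orbit: a_t = (17000 + 4290)/2 = 10645 km.
Circular speed at r₁: v₁ = √(μ/r₁) = √(42830/17000) = 1.58727 km/s.
On the transfer ellipse at r₁, vis-viva equation gives v_a = √[μ(2/r₁ − 1/a_t)] = 1.00764 km/s.
First burn Δv₁ = |v_a − v₁| = 0.5796 km/s.
Circular speed at r₂: v₂ = √(μ/r₂) = 3.1597 km/s.
Transfer-orbit speed at r₂: v_p = √[μ(2/r₂ − 1/a_t)] = 3.9930 km/s.
Second burn Δv₂ = |v₂ − v_p| = 0.8333 km/s.
Δv = Δv₁ + Δv₂ = 0.5796 + 0.8333 = 1.413 km/s.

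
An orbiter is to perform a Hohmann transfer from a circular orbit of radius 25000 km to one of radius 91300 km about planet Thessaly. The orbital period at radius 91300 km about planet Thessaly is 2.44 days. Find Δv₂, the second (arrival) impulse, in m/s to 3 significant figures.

Δv₂ = 937 m/s

From Kepler's third law T² = 4π²r³/μ at r = 91300 km, T = 2.44 days = 2.44 × 86400 s = 2.10816×10^5 s: μ = 4π²r³/T² = 6.76028×10^5 km³/s².
The Hohmann ellipse has a_t = (r₁ + r₂)/2 = 58150 km.
On the circular orbit at r = 91300 km, v_c = √(μ/r) = 2.7211 km/s.
Vis-viva on the transfer ellipse at r = 91300 km gives v_t = √[μ(2/r − 1/a_t)] = 1.7842 km/s.
Δv₂ = |v_t − v_c| = |1.7842 − 2.7211| = 0.9369 km/s.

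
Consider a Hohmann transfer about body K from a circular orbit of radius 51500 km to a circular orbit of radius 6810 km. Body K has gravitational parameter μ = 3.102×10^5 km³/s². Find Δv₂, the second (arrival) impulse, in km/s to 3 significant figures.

Δv₂ = 2.22 km/s

Semi-major axis of the transfer orbit: a_t = (51500 + 6810)/2 = 29155 km.
On the circular orbit at r = 6810 km, v_c = √(μ/r) = 6.749 km/s.
Vis-viva on the transfer ellipse at r = 6810 km gives v_t = √[μ(2/r − 1/a_t)] = 8.970 km/s.
Δv₂ = |v_t − v_c| = |8.970 − 6.749| = 2.221 km/s.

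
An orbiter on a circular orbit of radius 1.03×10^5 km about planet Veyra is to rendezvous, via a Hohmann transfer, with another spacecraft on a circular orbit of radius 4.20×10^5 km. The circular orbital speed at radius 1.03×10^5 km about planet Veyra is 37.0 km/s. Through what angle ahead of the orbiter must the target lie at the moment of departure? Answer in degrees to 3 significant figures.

From the circular-orbit relation v² = μ/r at r = 1.03×10^5 km: μ = v²r = (37.0)² × 1.03×10^5 = 1.41007×10^8 km³/s².
Transfer-ellipse semi-major axis a_t = (r₁ + r₂)/2 = (1.030×10^5 + 4.200×10^5)/2 = 2.615×10^5 km.
The half-period of the transfer ellipse is t = π√(a_t³/μ) = 35378 s.
Target angular speed ω₂ = √(μ/r₂³) = 4.3626×10^-5 rad/s.
Angle swept by the target during transfer: ω₂·t = 1.5434 rad = 88.43°.
Arrival is 180° from departure on the ellipse, so φ = 180° − 88.43° = 91.6°.

φ = 91.6°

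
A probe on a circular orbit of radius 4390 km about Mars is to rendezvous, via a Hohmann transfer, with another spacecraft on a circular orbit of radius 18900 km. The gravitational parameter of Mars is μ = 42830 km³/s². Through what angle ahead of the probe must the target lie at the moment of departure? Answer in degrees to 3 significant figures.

φ = 92.9°

Semi-major axis of the transfer orbit: a_t = (4390 + 18900)/2 = 11645 km.
The half-period of the transfer ellipse is t = π√(a_t³/μ) = 19076 s.
Target angular speed ω₂ = √(μ/r₂³) = 7.9649×10^-5 rad/s.
Angle swept by the target during transfer: ω₂·t = 1.51938 rad = 87.054°.
Arrival is 180° from departure on the ellipse, so φ = 180° − 87.054° = 92.9°.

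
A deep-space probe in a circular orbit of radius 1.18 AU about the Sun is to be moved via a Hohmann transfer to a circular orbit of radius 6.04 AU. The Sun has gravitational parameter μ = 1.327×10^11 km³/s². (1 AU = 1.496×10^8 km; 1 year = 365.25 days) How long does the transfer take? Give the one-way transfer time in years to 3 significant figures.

t = 3.43 years

In km: r₁ = 1.18 × 1.496×10^8 = 1.76528×10^8 km; r₂ = 6.04 × 1.496×10^8 = 9.03584×10^8 km.
The Hohmann ellipse has a_t = (r₁ + r₂)/2 = 5.40056×10^8 km.
By Kepler's third law the transfer-orbit period is T = 2π√(a_t³/μ), so t = T/2 = 1.082×10^8 s.
Converting: 1.082×10^8 s ÷ 3.15576×10^7 s/year (365.25 × 86400) = 3.43 years.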